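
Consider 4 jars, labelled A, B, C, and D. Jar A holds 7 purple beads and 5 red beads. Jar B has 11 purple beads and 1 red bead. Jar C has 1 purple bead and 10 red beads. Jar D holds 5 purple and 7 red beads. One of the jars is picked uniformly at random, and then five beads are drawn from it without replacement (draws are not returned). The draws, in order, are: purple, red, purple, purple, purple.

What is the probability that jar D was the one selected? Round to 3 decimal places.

Compute the likelihood of the observed sequence for each case: P(data | jar A) = (7/12)(5/11)(6/10)(5/9)(4/8) = 0.044192; P(data | jar B) = (11/12)(1/11)(10/10)(9/9)(8/8) = 0.083333; P(data | jar C) = (1/11)(10/10)(0/9) = 0; P(data | jar D) = (5/12)(7/11)(4/10)(3/9)(2/8) = 0.0088384.
Weighting by the prior gives 1/4 · 0.044192 = 0.011048, 1/4 · 0.083333 = 0.020833, 1/4 · 0 = 0, 1/4 · 0.0088384 = 0.0022096; with total 0.034091.
Therefore the posterior P(jar D | data) = (0.0022096) / (0.034091) = 0.064815.

0.065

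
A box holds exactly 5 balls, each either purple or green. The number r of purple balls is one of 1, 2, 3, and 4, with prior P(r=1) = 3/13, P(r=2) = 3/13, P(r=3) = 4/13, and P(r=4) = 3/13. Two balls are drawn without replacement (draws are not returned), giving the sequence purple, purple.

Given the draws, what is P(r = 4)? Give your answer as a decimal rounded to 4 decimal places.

The likelihood of the observed sequence under each hypothesis: P(data | r = 1) = (1/5)(0/4) = 0; P(data | r = 2) = (2/5)(1/4) = 1/10; P(data | r = 3) = (3/5)(2/4) = 3/10; P(data | r = 4) = (4/5)(3/4) = 3/5.
Multiplying each by its prior: 3/13 · 0 = 0, 3/13 · 1/10 = 3/130, 4/13 · 3/10 = 6/65, 3/13 · 3/5 = 9/65; these sum to 33/130.
Therefore the posterior P(r = 4 | data) = (9/65) / (33/130) = 6/11.

0.5455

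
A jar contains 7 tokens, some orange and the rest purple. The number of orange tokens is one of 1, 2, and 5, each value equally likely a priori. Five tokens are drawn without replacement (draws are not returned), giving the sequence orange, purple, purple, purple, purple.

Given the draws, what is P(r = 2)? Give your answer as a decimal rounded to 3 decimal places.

0.400

For each hypothesis, P(data | H) works out to: P(data | r = 1) = (1/7)(6/6)(5/5)(4/4)(3/3) = 1/7; P(data | r = 2) = (2/7)(5/6)(4/5)(3/4)(2/3) = 2/21; P(data | r = 5) = (5/7)(2/6)(1/5)(0/4) = 0.
Multiplying each by its prior: 1/3 · 1/7 = 1/21, 1/3 · 2/21 = 2/63, 1/3 · 0 = 0; these sum to 5/63.
So P(r = 2 | data) = (2/63) / (5/63) = 2/5.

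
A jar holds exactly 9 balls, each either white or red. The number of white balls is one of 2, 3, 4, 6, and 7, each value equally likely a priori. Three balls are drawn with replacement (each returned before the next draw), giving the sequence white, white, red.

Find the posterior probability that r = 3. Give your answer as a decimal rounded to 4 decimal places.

0.1467

Compute the likelihood of the observed sequence for each case: P(data | r = 2) = (2/9)(2/9)(7/9) = 0.038409; P(data | r = 3) = (3/9)(3/9)(6/9) = 0.074074; P(data | r = 4) = (4/9)(4/9)(5/9) = 0.10974; P(data | r = 6) = (6/9)(6/9)(3/9) = 0.14815; P(data | r = 7) = (7/9)(7/9)(2/9) = 0.13443.
Weighting by the prior gives 1/5 · 0.038409 = 0.0076818, 1/5 · 0.074074 = 0.014815, 1/5 · 0.10974 = 0.021948, 1/5 · 0.14815 = 0.02963, 1/5 · 0.13443 = 0.026886; with total 0.10096.
Hence P(r = 3 | data) = (0.014815) / (0.10096) = 0.14674.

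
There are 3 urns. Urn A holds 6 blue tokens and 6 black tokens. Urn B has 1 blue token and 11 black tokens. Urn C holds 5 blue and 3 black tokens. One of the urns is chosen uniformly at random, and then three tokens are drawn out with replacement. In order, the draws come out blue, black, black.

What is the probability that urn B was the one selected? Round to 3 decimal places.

0.248

The likelihood of the observed sequence under each hypothesis: P(data | urn A) = (6/12)(6/12)(6/12) = 0.125; P(data | urn B) = (1/12)(11/12)(11/12) = 0.070023; P(data | urn C) = (5/8)(3/8)(3/8) = 0.087891.
The prior-weighted likelihoods are 1/3 · 0.125 = 0.041667, 1/3 · 0.070023 = 0.023341, 1/3 · 0.087891 = 0.029297; these sum to 0.094305.
Hence P(urn B | data) = (0.023341) / (0.094305) = 0.24751.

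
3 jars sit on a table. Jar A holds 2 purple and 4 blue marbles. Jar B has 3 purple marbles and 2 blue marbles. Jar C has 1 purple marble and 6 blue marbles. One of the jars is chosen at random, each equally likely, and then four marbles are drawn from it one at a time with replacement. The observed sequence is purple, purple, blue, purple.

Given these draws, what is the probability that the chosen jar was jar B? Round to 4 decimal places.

0.7606

For each hypothesis, P(data | H) works out to: P(data | jar A) = (2/6)(2/6)(4/6)(2/6) = 0.024691; P(data | jar B) = (3/5)(3/5)(2/5)(3/5) = 0.0864; P(data | jar C) = (1/7)(1/7)(6/7)(1/7) = 0.002499.
The prior-weighted likelihoods are 1/3 · 0.024691 = 0.0082305, 1/3 · 0.0864 = 0.0288, 1/3 · 0.002499 = 0.00083299; with total 0.037863.
By Bayes' rule, P(jar B | data) = (0.0288) / (0.037863) = 0.76063.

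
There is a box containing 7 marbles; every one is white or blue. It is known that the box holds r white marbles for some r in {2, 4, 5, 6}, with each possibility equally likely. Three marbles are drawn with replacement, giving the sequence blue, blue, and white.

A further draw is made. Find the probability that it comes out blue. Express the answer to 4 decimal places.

For each hypothesis, P(data | H) works out to: P(data | r = 2) = (5/7)(5/7)(2/7) = 50/343; P(data | r = 4) = (3/7)(3/7)(4/7) = 36/343; P(data | r = 5) = (2/7)(2/7)(5/7) = 20/343; P(data | r = 6) = (1/7)(1/7)(6/7) = 6/343.
The prior-weighted likelihoods are 1/4 · 50/343 = 25/686, 1/4 · 36/343 = 9/343, 1/4 · 20/343 = 5/343, 1/4 · 6/343 = 3/686; with total 4/49.
The posterior is then P(r = 2 | data) = 25/56, P(r = 4 | data) = 9/28, P(r = 5 | data) = 5/28, P(r = 6 | data) = 3/56.
Averaging over the posterior, P(blue next | data) = (5/7)(25/56) + (3/7)(9/28) + (2/7)(5/28) + (1/7)(3/56) = 101/196.

0.5153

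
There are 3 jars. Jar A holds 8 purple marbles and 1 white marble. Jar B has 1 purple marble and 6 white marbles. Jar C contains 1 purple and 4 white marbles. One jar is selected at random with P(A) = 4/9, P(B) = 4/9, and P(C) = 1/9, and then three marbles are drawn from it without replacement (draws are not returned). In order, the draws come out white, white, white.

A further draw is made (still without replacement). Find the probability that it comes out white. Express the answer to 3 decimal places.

For each hypothesis, P(data | H) works out to: P(data | jar A) = (1/9)(0/8) = 0; P(data | jar B) = (6/7)(5/6)(4/5) = 4/7; P(data | jar C) = (4/5)(3/4)(2/3) = 2/5.
The prior-weighted likelihoods are 4/9 · 0 = 0, 4/9 · 4/7 = 16/63, 1/9 · 2/5 = 2/45; these sum to 94/315.
Normalising, the posterior is P(jar A | data) = 0, P(jar B | data) = 40/47, P(jar C | data) = 7/47.
Averaging over the posterior, P(white next | data) = (3/4)(40/47) + (1/2)(7/47) = 67/94.

0.713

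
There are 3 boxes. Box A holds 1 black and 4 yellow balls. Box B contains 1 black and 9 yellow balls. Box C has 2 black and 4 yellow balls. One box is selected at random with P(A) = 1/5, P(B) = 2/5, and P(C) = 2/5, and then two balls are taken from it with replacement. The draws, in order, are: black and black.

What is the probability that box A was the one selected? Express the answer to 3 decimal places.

0.142

For each hypothesis, P(data | H) works out to: P(data | box A) = (1/5)(1/5) = 0.04; P(data | box B) = (1/10)(1/10) = 0.01; P(data | box C) = (2/6)(2/6) = 0.11111.
Multiplying each by its prior: 1/5 · 0.04 = 0.008, 2/5 · 0.01 = 0.004, 2/5 · 0.11111 = 0.044444; with total 0.056444.
So P(box A | data) = (0.008) / (0.056444) = 0.14173.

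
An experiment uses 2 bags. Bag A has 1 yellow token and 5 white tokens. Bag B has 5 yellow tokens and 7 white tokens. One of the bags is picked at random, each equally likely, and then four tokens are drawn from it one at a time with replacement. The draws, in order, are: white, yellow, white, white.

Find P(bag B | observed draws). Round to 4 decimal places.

0.4616

Under each hypothesis, the probability of the observed sequence is: P(data | bag A) = (5/6)(1/6)(5/6)(5/6) = 0.096451; P(data | bag B) = (7/12)(5/12)(7/12)(7/12) = 0.082706.
Weighting by the prior gives 1/2 · 0.096451 = 0.048225, 1/2 · 0.082706 = 0.041353; with total 0.089579.
By Bayes' rule, P(bag B | data) = (0.041353) / (0.089579) = 0.46164.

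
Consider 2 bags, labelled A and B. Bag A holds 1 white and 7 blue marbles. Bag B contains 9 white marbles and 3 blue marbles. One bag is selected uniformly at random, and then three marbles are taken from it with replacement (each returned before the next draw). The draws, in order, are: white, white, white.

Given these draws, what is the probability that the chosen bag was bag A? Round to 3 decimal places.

0.005

Under each hypothesis, the probability of the observed sequence is: P(data | bag A) = (1/8)(1/8)(1/8) = 0.0019531; P(data | bag B) = (9/12)(9/12)(9/12) = 0.42188.
The prior-weighted likelihoods are 1/2 · 0.0019531 = 0.00097656, 1/2 · 0.42188 = 0.21094; these sum to 0.21191.
So P(bag A | data) = (0.00097656) / (0.21191) = 0.0046083.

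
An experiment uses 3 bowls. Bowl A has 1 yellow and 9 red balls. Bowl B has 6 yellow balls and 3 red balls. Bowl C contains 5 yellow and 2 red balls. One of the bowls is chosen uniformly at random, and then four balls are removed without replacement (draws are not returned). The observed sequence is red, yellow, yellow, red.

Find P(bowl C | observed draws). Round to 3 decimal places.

Under each hypothesis, the probability of the observed sequence is: P(data | bowl A) = (9/10)(1/9)(0/8) = 0; P(data | bowl B) = (3/9)(6/8)(5/7)(2/6) = 5/84; P(data | bowl C) = (2/7)(5/6)(4/5)(1/4) = 1/21.
The prior-weighted likelihoods are 1/3 · 0 = 0, 1/3 · 5/84 = 5/252, 1/3 · 1/21 = 1/63; these sum to 1/28.
By Bayes' rule, P(bowl C | data) = (1/63) / (1/28) = 4/9.

0.444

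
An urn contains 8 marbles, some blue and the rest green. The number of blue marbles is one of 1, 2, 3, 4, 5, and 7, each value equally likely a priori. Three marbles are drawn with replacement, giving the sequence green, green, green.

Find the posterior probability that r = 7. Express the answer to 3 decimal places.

0.001

Under each hypothesis, the probability of the observed sequence is: P(data | r = 1) = (7/8)(7/8)(7/8) = 0.66992; P(data | r = 2) = (6/8)(6/8)(6/8) = 0.42188; P(data | r = 3) = (5/8)(5/8)(5/8) = 0.24414; P(data | r = 4) = (4/8)(4/8)(4/8) = 0.125; P(data | r = 5) = (3/8)(3/8)(3/8) = 0.052734; P(data | r = 7) = (1/8)(1/8)(1/8) = 0.0019531.
Weighting by the prior gives 1/6 · 0.66992 = 0.11165, 1/6 · 0.42188 = 0.070312, 1/6 · 0.24414 = 0.04069, 1/6 · 0.125 = 0.020833, 1/6 · 0.052734 = 0.0087891, 1/6 · 0.0019531 = 0.00032552; these sum to 0.2526.
Therefore the posterior P(r = 7 | data) = (0.00032552) / (0.2526) = 0.0012887.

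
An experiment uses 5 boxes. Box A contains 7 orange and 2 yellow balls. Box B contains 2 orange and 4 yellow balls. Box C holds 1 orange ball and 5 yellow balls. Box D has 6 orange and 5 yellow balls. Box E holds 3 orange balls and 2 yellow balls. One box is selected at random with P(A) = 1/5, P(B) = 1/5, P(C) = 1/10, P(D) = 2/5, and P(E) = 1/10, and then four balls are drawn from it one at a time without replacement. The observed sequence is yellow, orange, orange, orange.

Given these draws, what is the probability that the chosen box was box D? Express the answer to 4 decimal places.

0.4451

For each hypothesis, P(data | H) works out to: P(data | box A) = (2/9)(7/8)(6/7)(5/6) = 0.13889; P(data | box B) = (4/6)(2/5)(1/4)(0/3) = 0; P(data | box C) = (5/6)(1/5)(0/4) = 0; P(data | box D) = (5/11)(6/10)(5/9)(4/8) = 0.075758; P(data | box E) = (2/5)(3/4)(2/3)(1/2) = 0.1.
Multiplying each by its prior: 1/5 · 0.13889 = 0.027778, 1/5 · 0 = 0, 1/10 · 0 = 0, 2/5 · 0.075758 = 0.030303, 1/10 · 0.1 = 0.01; with total 0.068081.
Therefore the posterior P(box D | data) = (0.030303) / (0.068081) = 0.4451.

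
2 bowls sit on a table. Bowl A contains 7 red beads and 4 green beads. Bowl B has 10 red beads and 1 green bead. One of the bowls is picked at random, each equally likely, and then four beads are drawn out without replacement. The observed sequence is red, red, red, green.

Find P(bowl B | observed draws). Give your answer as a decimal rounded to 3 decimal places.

Under each hypothesis, the probability of the observed sequence is: P(data | bowl A) = (7/11)(6/10)(5/9)(4/8) = 7/66; P(data | bowl B) = (10/11)(9/10)(8/9)(1/8) = 1/11.
The prior-weighted likelihoods are 1/2 · 7/66 = 7/132, 1/2 · 1/11 = 1/22; summing to 13/132.
Therefore the posterior P(bowl B | data) = (1/22) / (13/132) = 6/13.

0.462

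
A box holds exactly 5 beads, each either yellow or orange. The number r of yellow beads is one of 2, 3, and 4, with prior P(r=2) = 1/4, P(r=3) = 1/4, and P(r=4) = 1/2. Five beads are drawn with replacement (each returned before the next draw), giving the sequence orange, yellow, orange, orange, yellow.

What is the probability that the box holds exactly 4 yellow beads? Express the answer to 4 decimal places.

0.1509

Compute the likelihood of the observed sequence for each case: P(data | r = 2) = (3/5)(2/5)(3/5)(3/5)(2/5) = 0.03456; P(data | r = 3) = (2/5)(3/5)(2/5)(2/5)(3/5) = 0.02304; P(data | r = 4) = (1/5)(4/5)(1/5)(1/5)(4/5) = 0.00512.
The prior-weighted likelihoods are 1/4 · 0.03456 = 0.00864, 1/4 · 0.02304 = 0.00576, 1/2 · 0.00512 = 0.00256; these sum to 0.01696.
So P(r = 4 | data) = (0.00256) / (0.01696) = 0.15094.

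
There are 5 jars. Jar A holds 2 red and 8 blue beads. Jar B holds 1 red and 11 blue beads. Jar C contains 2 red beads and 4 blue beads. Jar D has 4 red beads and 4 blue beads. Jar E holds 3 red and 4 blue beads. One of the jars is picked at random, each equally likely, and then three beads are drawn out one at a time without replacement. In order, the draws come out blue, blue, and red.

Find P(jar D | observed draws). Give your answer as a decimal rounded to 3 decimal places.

Under each hypothesis, the probability of the observed sequence is: P(data | jar A) = (8/10)(7/9)(2/8) = 0.15556; P(data | jar B) = (11/12)(10/11)(1/10) = 0.083333; P(data | jar C) = (4/6)(3/5)(2/4) = 0.2; P(data | jar D) = (4/8)(3/7)(4/6) = 0.14286; P(data | jar E) = (4/7)(3/6)(3/5) = 0.17143.
Weighting by the prior gives 1/5 · 0.15556 = 0.031111, 1/5 · 0.083333 = 0.016667, 1/5 · 0.2 = 0.04, 1/5 · 0.14286 = 0.028571, 1/5 · 0.17143 = 0.034286; with total 0.15063.
By Bayes' rule, P(jar D | data) = (0.028571) / (0.15063) = 0.18967.

0.190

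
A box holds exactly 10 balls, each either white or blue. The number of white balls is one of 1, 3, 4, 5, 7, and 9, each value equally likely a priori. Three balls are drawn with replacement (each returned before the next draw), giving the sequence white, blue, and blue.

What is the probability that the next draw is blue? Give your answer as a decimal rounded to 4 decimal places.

0.6054

Under each hypothesis, the probability of the observed sequence is: P(data | r = 1) = (1/10)(9/10)(9/10) = 0.081; P(data | r = 3) = (3/10)(7/10)(7/10) = 0.147; P(data | r = 4) = (4/10)(6/10)(6/10) = 0.144; P(data | r = 5) = (5/10)(5/10)(5/10) = 0.125; P(data | r = 7) = (7/10)(3/10)(3/10) = 0.063; P(data | r = 9) = (9/10)(1/10)(1/10) = 0.009.
Multiplying each by its prior: 1/6 · 0.081 = 0.0135, 1/6 · 0.147 = 0.0245, 1/6 · 0.144 = 0.024, 1/6 · 0.125 = 0.020833, 1/6 · 0.063 = 0.0105, 1/6 · 0.009 = 0.0015; with total 0.094833.
Normalising, the posterior is P(r = 1 | data) = 0.14236, P(r = 3 | data) = 0.25835, P(r = 4 | data) = 0.25308, P(r = 5 | data) = 0.21968, P(r = 7 | data) = 0.11072, P(r = 9 | data) = 0.015817.
So P(blue next | data) = Σ P(blue next | H) P(H | data) = (9/10)(0.14236) + (7/10)(0.25835) + (3/5)(0.25308) + (1/2)(0.21968) + (3/10)(0.11072) + (1/10)(0.015817) = 0.60545.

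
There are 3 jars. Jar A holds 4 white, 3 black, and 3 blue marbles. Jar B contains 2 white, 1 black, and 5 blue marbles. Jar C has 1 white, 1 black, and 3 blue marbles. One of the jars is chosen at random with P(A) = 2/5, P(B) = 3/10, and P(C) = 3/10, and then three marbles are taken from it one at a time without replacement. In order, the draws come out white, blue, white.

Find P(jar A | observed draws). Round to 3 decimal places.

0.691

The likelihood of the observed sequence under each hypothesis: P(data | jar A) = (4/10)(3/9)(3/8) = 0.05; P(data | jar B) = (2/8)(5/7)(1/6) = 0.029762; P(data | jar C) = (1/5)(3/4)(0/3) = 0.
Multiplying each by its prior: 2/5 · 0.05 = 0.02, 3/10 · 0.029762 = 0.0089286, 3/10 · 0 = 0; with total 0.028929.
Therefore the posterior P(jar A | data) = (0.02) / (0.028929) = 0.69136.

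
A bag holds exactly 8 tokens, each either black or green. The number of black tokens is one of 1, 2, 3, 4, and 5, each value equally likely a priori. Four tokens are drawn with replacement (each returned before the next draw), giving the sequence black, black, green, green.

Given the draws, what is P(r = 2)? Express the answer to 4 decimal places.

0.1602

Compute the likelihood of the observed sequence for each case: P(data | r = 1) = (1/8)(1/8)(7/8)(7/8) = 0.011963; P(data | r = 2) = (2/8)(2/8)(6/8)(6/8) = 0.035156; P(data | r = 3) = (3/8)(3/8)(5/8)(5/8) = 0.054932; P(data | r = 4) = (4/8)(4/8)(4/8)(4/8) = 0.0625; P(data | r = 5) = (5/8)(5/8)(3/8)(3/8) = 0.054932.
The prior-weighted likelihoods are 1/5 · 0.011963 = 0.0023926, 1/5 · 0.035156 = 0.0070313, 1/5 · 0.054932 = 0.010986, 1/5 · 0.0625 = 0.0125, 1/5 · 0.054932 = 0.010986; these sum to 0.043896.
By Bayes' rule, P(r = 2 | data) = (0.0070313) / (0.043896) = 0.16018.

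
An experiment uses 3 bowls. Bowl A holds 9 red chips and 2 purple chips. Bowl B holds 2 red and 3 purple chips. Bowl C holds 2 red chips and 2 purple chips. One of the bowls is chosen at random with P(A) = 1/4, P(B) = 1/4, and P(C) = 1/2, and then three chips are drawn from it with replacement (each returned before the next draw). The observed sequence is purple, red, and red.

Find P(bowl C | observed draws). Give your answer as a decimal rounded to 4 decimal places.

0.5345

For each hypothesis, P(data | H) works out to: P(data | bowl A) = (2/11)(9/11)(9/11) = 0.12171; P(data | bowl B) = (3/5)(2/5)(2/5) = 0.096; P(data | bowl C) = (2/4)(2/4)(2/4) = 0.125.
Weighting by the prior gives 1/4 · 0.12171 = 0.030428, 1/4 · 0.096 = 0.024, 1/2 · 0.125 = 0.0625; these sum to 0.11693.
Therefore the posterior P(bowl C | data) = (0.0625) / (0.11693) = 0.53452.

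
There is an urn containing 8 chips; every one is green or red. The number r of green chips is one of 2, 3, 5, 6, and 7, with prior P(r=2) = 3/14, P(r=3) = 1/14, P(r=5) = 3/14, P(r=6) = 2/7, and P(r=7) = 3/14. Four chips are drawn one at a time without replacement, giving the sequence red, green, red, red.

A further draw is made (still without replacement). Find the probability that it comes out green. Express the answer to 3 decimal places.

For each hypothesis, P(data | H) works out to: P(data | r = 2) = (6/8)(2/7)(5/6)(4/5) = 1/7; P(data | r = 3) = (5/8)(3/7)(4/6)(3/5) = 3/28; P(data | r = 5) = (3/8)(5/7)(2/6)(1/5) = 1/56; P(data | r = 6) = (2/8)(6/7)(1/6)(0/5) = 0; P(data | r = 7) = (1/8)(7/7)(0/6) = 0.
Weighting by the prior gives 3/14 · 1/7 = 3/98, 1/14 · 3/28 = 3/392, 3/14 · 1/56 = 3/784, 2/7 · 0 = 0, 3/14 · 0 = 0; these sum to 33/784.
The posterior is then P(r = 2 | data) = 8/11, P(r = 3 | data) = 2/11, P(r = 5 | data) = 1/11, P(r = 6 | data) = 0, P(r = 7 | data) = 0.
So P(green next | data) = Σ P(green next | H) P(H | data) = (1/4)(8/11) + (1/2)(2/11) + (1)(1/11) = 4/11.

0.364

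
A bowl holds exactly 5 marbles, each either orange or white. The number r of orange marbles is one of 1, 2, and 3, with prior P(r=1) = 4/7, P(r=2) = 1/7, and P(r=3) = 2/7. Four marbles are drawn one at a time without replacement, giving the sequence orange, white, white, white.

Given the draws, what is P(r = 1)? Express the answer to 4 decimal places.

0.8889

Compute the likelihood of the observed sequence for each case: P(data | r = 1) = (1/5)(4/4)(3/3)(2/2) = 1/5; P(data | r = 2) = (2/5)(3/4)(2/3)(1/2) = 1/10; P(data | r = 3) = (3/5)(2/4)(1/3)(0/2) = 0.
Weighting by the prior gives 4/7 · 1/5 = 4/35, 1/7 · 1/10 = 1/70, 2/7 · 0 = 0; with total 9/70.
Hence P(r = 1 | data) = (4/35) / (9/70) = 8/9.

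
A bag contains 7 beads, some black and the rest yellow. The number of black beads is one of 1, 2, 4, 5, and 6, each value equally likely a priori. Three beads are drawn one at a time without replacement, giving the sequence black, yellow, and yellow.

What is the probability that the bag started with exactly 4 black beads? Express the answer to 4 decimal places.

0.2308

For each hypothesis, P(data | H) works out to: P(data | r = 1) = (1/7)(6/6)(5/5) = 1/7; P(data | r = 2) = (2/7)(5/6)(4/5) = 4/21; P(data | r = 4) = (4/7)(3/6)(2/5) = 4/35; P(data | r = 5) = (5/7)(2/6)(1/5) = 1/21; P(data | r = 6) = (6/7)(1/6)(0/5) = 0.
Weighting by the prior gives 1/5 · 1/7 = 1/35, 1/5 · 4/21 = 4/105, 1/5 · 4/35 = 4/175, 1/5 · 1/21 = 1/105, 1/5 · 0 = 0; summing to 52/525.
Hence P(r = 4 | data) = (4/175) / (52/525) = 3/13.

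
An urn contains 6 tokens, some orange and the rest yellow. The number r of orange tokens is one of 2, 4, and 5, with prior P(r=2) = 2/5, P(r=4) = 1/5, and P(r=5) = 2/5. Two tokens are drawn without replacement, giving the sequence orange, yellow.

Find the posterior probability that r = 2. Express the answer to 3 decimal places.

0.471

Under each hypothesis, the probability of the observed sequence is: P(data | r = 2) = (2/6)(4/5) = 4/15; P(data | r = 4) = (4/6)(2/5) = 4/15; P(data | r = 5) = (5/6)(1/5) = 1/6.
The prior-weighted likelihoods are 2/5 · 4/15 = 8/75, 1/5 · 4/15 = 4/75, 2/5 · 1/6 = 1/15; with total 17/75.
By Bayes' rule, P(r = 2 | data) = (8/75) / (17/75) = 8/17.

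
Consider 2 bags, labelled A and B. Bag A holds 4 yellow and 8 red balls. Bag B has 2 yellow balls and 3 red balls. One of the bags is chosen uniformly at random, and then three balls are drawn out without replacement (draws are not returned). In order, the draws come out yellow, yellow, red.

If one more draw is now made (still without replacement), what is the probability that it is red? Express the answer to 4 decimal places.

Compute the likelihood of the observed sequence for each case: P(data | bag A) = (4/12)(3/11)(8/10) = 4/55; P(data | bag B) = (2/5)(1/4)(3/3) = 1/10.
Multiplying each by its prior: 1/2 · 4/55 = 2/55, 1/2 · 1/10 = 1/20; these sum to 19/220.
Dividing through by the total gives posterior P(bag A | data) = 8/19, P(bag B | data) = 11/19.
So P(red next | data) = Σ P(red next | H) P(H | data) = (7/9)(8/19) + (1)(11/19) = 155/171.

0.9064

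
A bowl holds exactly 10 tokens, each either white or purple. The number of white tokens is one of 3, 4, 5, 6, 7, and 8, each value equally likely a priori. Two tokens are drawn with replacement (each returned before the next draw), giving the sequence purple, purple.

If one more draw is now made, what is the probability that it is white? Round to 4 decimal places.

0.4367

The likelihood of the observed sequence under each hypothesis: P(data | r = 3) = (7/10)(7/10) = 49/100; P(data | r = 4) = (6/10)(6/10) = 9/25; P(data | r = 5) = (5/10)(5/10) = 1/4; P(data | r = 6) = (4/10)(4/10) = 4/25; P(data | r = 7) = (3/10)(3/10) = 9/100; P(data | r = 8) = (2/10)(2/10) = 1/25.
Weighting by the prior gives 1/6 · 49/100 = 49/600, 1/6 · 9/25 = 3/50, 1/6 · 1/4 = 1/24, 1/6 · 4/25 = 2/75, 1/6 · 9/100 = 3/200, 1/6 · 1/25 = 1/150; summing to 139/600.
The posterior is then P(r = 3 | data) = 0.35252, P(r = 4 | data) = 0.25899, P(r = 5 | data) = 0.17986, P(r = 6 | data) = 0.11511, P(r = 7 | data) = 0.064748, P(r = 8 | data) = 0.028777.
The predictive probability is P(white next | data) = (3/10)(0.35252) + (2/5)(0.25899) + (1/2)(0.17986) + (3/5)(0.11511) + (7/10)(0.064748) + (4/5)(0.028777) = 0.43669.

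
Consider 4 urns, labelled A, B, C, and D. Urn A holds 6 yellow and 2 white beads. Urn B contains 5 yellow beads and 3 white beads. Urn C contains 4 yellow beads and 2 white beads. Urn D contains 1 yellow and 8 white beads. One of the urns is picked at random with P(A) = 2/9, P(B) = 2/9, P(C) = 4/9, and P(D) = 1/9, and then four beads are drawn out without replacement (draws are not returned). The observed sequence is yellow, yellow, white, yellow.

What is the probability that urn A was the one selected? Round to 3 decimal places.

Compute the likelihood of the observed sequence for each case: P(data | urn A) = (6/8)(5/7)(2/6)(4/5) = 1/7; P(data | urn B) = (5/8)(4/7)(3/6)(3/5) = 3/28; P(data | urn C) = (4/6)(3/5)(2/4)(2/3) = 2/15; P(data | urn D) = (1/9)(0/8) = 0.
The prior-weighted likelihoods are 2/9 · 1/7 = 2/63, 2/9 · 3/28 = 1/42, 4/9 · 2/15 = 8/135, 1/9 · 0 = 0; these sum to 31/270.
Hence P(urn A | data) = (2/63) / (31/270) = 60/217.

0.276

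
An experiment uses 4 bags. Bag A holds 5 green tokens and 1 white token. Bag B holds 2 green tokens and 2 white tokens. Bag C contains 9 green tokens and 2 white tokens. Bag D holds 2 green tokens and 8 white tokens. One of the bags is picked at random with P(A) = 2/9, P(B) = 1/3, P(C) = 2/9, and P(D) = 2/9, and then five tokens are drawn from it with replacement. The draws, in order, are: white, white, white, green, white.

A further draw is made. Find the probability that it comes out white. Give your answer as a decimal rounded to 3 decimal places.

0.685

For each hypothesis, P(data | H) works out to: P(data | bag A) = (1/6)(1/6)(1/6)(5/6)(1/6) = 0.000643; P(data | bag B) = (2/4)(2/4)(2/4)(2/4)(2/4) = 0.03125; P(data | bag C) = (2/11)(2/11)(2/11)(9/11)(2/11) = 0.00089413; P(data | bag D) = (8/10)(8/10)(8/10)(2/10)(8/10) = 0.08192.
Multiplying each by its prior: 2/9 · 0.000643 = 0.00014289, 1/3 · 0.03125 = 0.010417, 2/9 · 0.00089413 = 0.00019869, 2/9 · 0.08192 = 0.018204; these sum to 0.028963.
Normalising, the posterior is P(bag A | data) = 0.0049336, P(bag B | data) = 0.35966, P(bag C | data) = 0.0068604, P(bag D | data) = 0.62855.
The predictive probability is P(white next | data) = (1/6)(0.0049336) + (1/2)(0.35966) + (2/11)(0.0068604) + (4/5)(0.62855) = 0.68474.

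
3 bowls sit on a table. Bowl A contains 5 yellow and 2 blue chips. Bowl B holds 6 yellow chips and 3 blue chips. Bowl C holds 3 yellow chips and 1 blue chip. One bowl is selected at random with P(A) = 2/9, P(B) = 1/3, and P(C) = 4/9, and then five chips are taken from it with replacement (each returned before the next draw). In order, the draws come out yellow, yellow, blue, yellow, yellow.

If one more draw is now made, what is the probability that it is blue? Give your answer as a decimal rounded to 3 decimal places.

0.283

For each hypothesis, P(data | H) works out to: P(data | bowl A) = (5/7)(5/7)(2/7)(5/7)(5/7) = 0.074374; P(data | bowl B) = (6/9)(6/9)(3/9)(6/9)(6/9) = 0.065844; P(data | bowl C) = (3/4)(3/4)(1/4)(3/4)(3/4) = 0.079102.
Weighting by the prior gives 2/9 · 0.074374 = 0.016528, 1/3 · 0.065844 = 0.021948, 4/9 · 0.079102 = 0.035156; with total 0.073632.
The posterior is then P(bowl A | data) = 0.22446, P(bowl B | data) = 0.29808, P(bowl C | data) = 0.47746.
Averaging over the posterior, P(blue next | data) = (2/7)(0.22446) + (1/3)(0.29808) + (1/4)(0.47746) = 0.28286.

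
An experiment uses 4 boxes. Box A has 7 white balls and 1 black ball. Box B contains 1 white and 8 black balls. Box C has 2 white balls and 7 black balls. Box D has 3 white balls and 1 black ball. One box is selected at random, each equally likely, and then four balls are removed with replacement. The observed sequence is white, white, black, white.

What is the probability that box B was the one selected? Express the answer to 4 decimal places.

Compute the likelihood of the observed sequence for each case: P(data | box A) = (7/8)(7/8)(1/8)(7/8) = 0.08374; P(data | box B) = (1/9)(1/9)(8/9)(1/9) = 0.0012193; P(data | box C) = (2/9)(2/9)(7/9)(2/9) = 0.0085353; P(data | box D) = (3/4)(3/4)(1/4)(3/4) = 0.10547.
Weighting by the prior gives 1/4 · 0.08374 = 0.020935, 1/4 · 0.0012193 = 0.00030483, 1/4 · 0.0085353 = 0.0021338, 1/4 · 0.10547 = 0.026367; with total 0.049741.
Hence P(box B | data) = (0.00030483) / (0.049741) = 0.0061284.

0.0061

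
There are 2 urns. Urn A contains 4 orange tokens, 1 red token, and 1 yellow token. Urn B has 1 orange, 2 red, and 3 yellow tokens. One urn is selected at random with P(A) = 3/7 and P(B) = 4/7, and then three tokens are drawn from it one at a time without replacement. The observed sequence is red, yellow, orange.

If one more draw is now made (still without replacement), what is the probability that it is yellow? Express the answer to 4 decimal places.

0.4444

The likelihood of the observed sequence under each hypothesis: P(data | urn A) = (1/6)(1/5)(4/4) = 1/30; P(data | urn B) = (2/6)(3/5)(1/4) = 1/20.
The prior-weighted likelihoods are 3/7 · 1/30 = 1/70, 4/7 · 1/20 = 1/35; with total 3/70.
Dividing through by the total gives posterior P(urn A | data) = 1/3, P(urn B | data) = 2/3.
So P(yellow next | data) = Σ P(yellow next | H) P(H | data) = (0)(1/3) + (2/3)(2/3) = 4/9.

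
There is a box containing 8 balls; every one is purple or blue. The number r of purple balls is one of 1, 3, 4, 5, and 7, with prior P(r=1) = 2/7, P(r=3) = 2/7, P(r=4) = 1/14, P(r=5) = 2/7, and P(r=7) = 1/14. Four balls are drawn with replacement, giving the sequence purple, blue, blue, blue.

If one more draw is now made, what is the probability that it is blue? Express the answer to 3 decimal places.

The likelihood of the observed sequence under each hypothesis: P(data | r = 1) = (1/8)(7/8)(7/8)(7/8) = 0.08374; P(data | r = 3) = (3/8)(5/8)(5/8)(5/8) = 0.091553; P(data | r = 4) = (4/8)(4/8)(4/8)(4/8) = 0.0625; P(data | r = 5) = (5/8)(3/8)(3/8)(3/8) = 0.032959; P(data | r = 7) = (7/8)(1/8)(1/8)(1/8) = 0.001709.
The prior-weighted likelihoods are 2/7 · 0.08374 = 0.023926, 2/7 · 0.091553 = 0.026158, 1/14 · 0.0625 = 0.0044643, 2/7 · 0.032959 = 0.0094169, 1/14 · 0.001709 = 0.00012207; these sum to 0.064087.
The posterior is then P(r = 1 | data) = 0.37333, P(r = 3 | data) = 0.40816, P(r = 4 | data) = 0.06966, P(r = 5 | data) = 0.14694, P(r = 7 | data) = 0.0019048.
Averaging over the posterior, P(blue next | data) = (7/8)(0.37333) + (5/8)(0.40816) + (1/2)(0.06966) + (3/8)(0.14694) + (1/8)(0.0019048) = 0.67194.

0.672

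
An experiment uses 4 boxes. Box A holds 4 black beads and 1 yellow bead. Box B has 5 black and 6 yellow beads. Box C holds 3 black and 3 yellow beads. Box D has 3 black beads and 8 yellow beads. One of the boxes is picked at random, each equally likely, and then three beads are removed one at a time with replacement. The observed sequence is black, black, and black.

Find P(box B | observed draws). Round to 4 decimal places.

0.1250

Compute the likelihood of the observed sequence for each case: P(data | box A) = (4/5)(4/5)(4/5) = 0.512; P(data | box B) = (5/11)(5/11)(5/11) = 0.093914; P(data | box C) = (3/6)(3/6)(3/6) = 0.125; P(data | box D) = (3/11)(3/11)(3/11) = 0.020285.
Weighting by the prior gives 1/4 · 0.512 = 0.128, 1/4 · 0.093914 = 0.023479, 1/4 · 0.125 = 0.03125, 1/4 · 0.020285 = 0.0050714; with total 0.1878.
Therefore the posterior P(box B | data) = (0.023479) / (0.1878) = 0.12502.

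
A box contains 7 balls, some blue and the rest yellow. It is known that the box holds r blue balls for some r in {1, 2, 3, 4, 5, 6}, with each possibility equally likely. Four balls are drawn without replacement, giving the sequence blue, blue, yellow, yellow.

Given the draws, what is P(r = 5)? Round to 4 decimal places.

Compute the likelihood of the observed sequence for each case: P(data | r = 1) = (1/7)(0/6) = 0; P(data | r = 2) = (2/7)(1/6)(5/5)(4/4) = 1/21; P(data | r = 3) = (3/7)(2/6)(4/5)(3/4) = 3/35; P(data | r = 4) = (4/7)(3/6)(3/5)(2/4) = 3/35; P(data | r = 5) = (5/7)(4/6)(2/5)(1/4) = 1/21; P(data | r = 6) = (6/7)(5/6)(1/5)(0/4) = 0.
Weighting by the prior gives 1/6 · 0 = 0, 1/6 · 1/21 = 1/126, 1/6 · 3/35 = 1/70, 1/6 · 3/35 = 1/70, 1/6 · 1/21 = 1/126, 1/6 · 0 = 0; with total 2/45.
So P(r = 5 | data) = (1/126) / (2/45) = 5/28.

0.1786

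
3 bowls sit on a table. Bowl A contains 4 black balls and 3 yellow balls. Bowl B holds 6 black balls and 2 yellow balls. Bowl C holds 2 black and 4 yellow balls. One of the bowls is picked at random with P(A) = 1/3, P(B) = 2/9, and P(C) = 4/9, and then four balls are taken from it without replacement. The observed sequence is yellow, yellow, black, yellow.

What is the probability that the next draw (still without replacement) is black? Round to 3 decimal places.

0.569

Under each hypothesis, the probability of the observed sequence is: P(data | bowl A) = (3/7)(2/6)(4/5)(1/4) = 1/35; P(data | bowl B) = (2/8)(1/7)(6/6)(0/5) = 0; P(data | bowl C) = (4/6)(3/5)(2/4)(2/3) = 2/15.
The prior-weighted likelihoods are 1/3 · 1/35 = 1/105, 2/9 · 0 = 0, 4/9 · 2/15 = 8/135; with total 13/189.
Dividing through by the total gives posterior P(bowl A | data) = 9/65, P(bowl B | data) = 0, P(bowl C | data) = 56/65.
The predictive probability is P(black next | data) = (1)(9/65) + (1/2)(56/65) = 37/65.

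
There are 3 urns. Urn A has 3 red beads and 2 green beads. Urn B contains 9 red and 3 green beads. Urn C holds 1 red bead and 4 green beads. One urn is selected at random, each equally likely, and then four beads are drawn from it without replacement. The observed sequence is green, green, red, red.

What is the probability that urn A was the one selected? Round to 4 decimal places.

0.7333

The likelihood of the observed sequence under each hypothesis: P(data | urn A) = (2/5)(1/4)(3/3)(2/2) = 1/10; P(data | urn B) = (3/12)(2/11)(9/10)(8/9) = 2/55; P(data | urn C) = (4/5)(3/4)(1/3)(0/2) = 0.
Multiplying each by its prior: 1/3 · 1/10 = 1/30, 1/3 · 2/55 = 2/165, 1/3 · 0 = 0; these sum to 1/22.
By Bayes' rule, P(urn A | data) = (1/30) / (1/22) = 11/15.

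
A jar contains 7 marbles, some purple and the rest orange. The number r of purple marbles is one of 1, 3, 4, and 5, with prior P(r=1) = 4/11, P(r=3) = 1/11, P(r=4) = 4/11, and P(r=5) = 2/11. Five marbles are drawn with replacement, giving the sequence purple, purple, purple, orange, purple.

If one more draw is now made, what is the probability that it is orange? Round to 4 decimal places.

0.3778

Compute the likelihood of the observed sequence for each case: P(data | r = 1) = (1/7)(1/7)(1/7)(6/7)(1/7) = 0.00035699; P(data | r = 3) = (3/7)(3/7)(3/7)(4/7)(3/7) = 0.019278; P(data | r = 4) = (4/7)(4/7)(4/7)(3/7)(4/7) = 0.045695; P(data | r = 5) = (5/7)(5/7)(5/7)(2/7)(5/7) = 0.074374.
The prior-weighted likelihoods are 4/11 · 0.00035699 = 0.00012982, 1/11 · 0.019278 = 0.0017525, 4/11 · 0.045695 = 0.016616, 2/11 · 0.074374 = 0.013523; summing to 0.032021.
Dividing through by the total gives posterior P(r = 1 | data) = 0.0040541, P(r = 3 | data) = 0.05473, P(r = 4 | data) = 0.51892, P(r = 5 | data) = 0.4223.
So P(orange next | data) = Σ P(orange next | H) P(H | data) = (6/7)(0.0040541) + (4/7)(0.05473) + (3/7)(0.51892) + (2/7)(0.4223) = 0.3778.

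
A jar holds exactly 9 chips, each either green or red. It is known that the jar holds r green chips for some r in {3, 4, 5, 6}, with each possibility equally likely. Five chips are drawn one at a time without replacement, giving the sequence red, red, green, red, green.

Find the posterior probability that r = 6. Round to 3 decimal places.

The likelihood of the observed sequence under each hypothesis: P(data | r = 3) = (6/9)(5/8)(3/7)(4/6)(2/5) = 1/21; P(data | r = 4) = (5/9)(4/8)(4/7)(3/6)(3/5) = 1/21; P(data | r = 5) = (4/9)(3/8)(5/7)(2/6)(4/5) = 2/63; P(data | r = 6) = (3/9)(2/8)(6/7)(1/6)(5/5) = 1/84.
Multiplying each by its prior: 1/4 · 1/21 = 1/84, 1/4 · 1/21 = 1/84, 1/4 · 2/63 = 1/126, 1/4 · 1/84 = 1/336; with total 5/144.
By Bayes' rule, P(r = 6 | data) = (1/336) / (5/144) = 3/35.

0.086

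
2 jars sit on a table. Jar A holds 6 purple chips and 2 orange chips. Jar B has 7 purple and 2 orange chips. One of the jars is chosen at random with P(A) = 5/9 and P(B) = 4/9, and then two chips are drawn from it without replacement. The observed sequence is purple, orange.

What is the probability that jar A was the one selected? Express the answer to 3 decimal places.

Under each hypothesis, the probability of the observed sequence is: P(data | jar A) = (6/8)(2/7) = 0.21429; P(data | jar B) = (7/9)(2/8) = 0.19444.
Multiplying each by its prior: 5/9 · 0.21429 = 0.11905, 4/9 · 0.19444 = 0.08642; summing to 0.20547.
Therefore the posterior P(jar A | data) = (0.11905) / (0.20547) = 0.5794.

0.579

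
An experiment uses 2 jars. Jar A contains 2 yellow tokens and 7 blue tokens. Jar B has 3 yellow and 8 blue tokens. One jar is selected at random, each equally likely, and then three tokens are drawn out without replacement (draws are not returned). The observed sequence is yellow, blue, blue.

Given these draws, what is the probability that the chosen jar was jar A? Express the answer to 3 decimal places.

Under each hypothesis, the probability of the observed sequence is: P(data | jar A) = (2/9)(7/8)(6/7) = 1/6; P(data | jar B) = (3/11)(8/10)(7/9) = 28/165.
Weighting by the prior gives 1/2 · 1/6 = 1/12, 1/2 · 28/165 = 14/165; summing to 37/220.
By Bayes' rule, P(jar A | data) = (1/12) / (37/220) = 55/111.

0.495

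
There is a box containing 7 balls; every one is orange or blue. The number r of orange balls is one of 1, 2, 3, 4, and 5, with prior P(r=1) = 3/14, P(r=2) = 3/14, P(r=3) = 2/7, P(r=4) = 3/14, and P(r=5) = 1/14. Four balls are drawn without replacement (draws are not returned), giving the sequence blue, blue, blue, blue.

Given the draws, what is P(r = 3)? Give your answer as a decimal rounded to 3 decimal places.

0.063

The likelihood of the observed sequence under each hypothesis: P(data | r = 1) = (6/7)(5/6)(4/5)(3/4) = 3/7; P(data | r = 2) = (5/7)(4/6)(3/5)(2/4) = 1/7; P(data | r = 3) = (4/7)(3/6)(2/5)(1/4) = 1/35; P(data | r = 4) = (3/7)(2/6)(1/5)(0/4) = 0; P(data | r = 5) = (2/7)(1/6)(0/5) = 0.
Multiplying each by its prior: 3/14 · 3/7 = 9/98, 3/14 · 1/7 = 3/98, 2/7 · 1/35 = 2/245, 3/14 · 0 = 0, 1/14 · 0 = 0; summing to 32/245.
Therefore the posterior P(r = 3 | data) = (2/245) / (32/245) = 1/16.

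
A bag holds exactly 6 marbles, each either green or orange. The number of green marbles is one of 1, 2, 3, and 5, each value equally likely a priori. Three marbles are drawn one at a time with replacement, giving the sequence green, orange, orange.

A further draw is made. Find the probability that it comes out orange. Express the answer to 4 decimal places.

For each hypothesis, P(data | H) works out to: P(data | r = 1) = (1/6)(5/6)(5/6) = 25/216; P(data | r = 2) = (2/6)(4/6)(4/6) = 4/27; P(data | r = 3) = (3/6)(3/6)(3/6) = 1/8; P(data | r = 5) = (5/6)(1/6)(1/6) = 5/216.
Weighting by the prior gives 1/4 · 25/216 = 25/864, 1/4 · 4/27 = 1/27, 1/4 · 1/8 = 1/32, 1/4 · 5/216 = 5/864; these sum to 89/864.
Normalising, the posterior is P(r = 1 | data) = 25/89, P(r = 2 | data) = 32/89, P(r = 3 | data) = 27/89, P(r = 5 | data) = 5/89.
The predictive probability is P(orange next | data) = (5/6)(25/89) + (2/3)(32/89) + (1/2)(27/89) + (1/6)(5/89) = 113/178.

0.6348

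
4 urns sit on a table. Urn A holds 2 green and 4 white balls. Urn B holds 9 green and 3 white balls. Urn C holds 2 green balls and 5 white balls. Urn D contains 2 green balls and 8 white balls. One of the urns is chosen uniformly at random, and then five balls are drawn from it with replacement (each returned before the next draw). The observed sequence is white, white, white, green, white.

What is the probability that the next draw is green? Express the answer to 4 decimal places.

0.2745

The likelihood of the observed sequence under each hypothesis: P(data | urn A) = (4/6)(4/6)(4/6)(2/6)(4/6) = 0.065844; P(data | urn B) = (3/12)(3/12)(3/12)(9/12)(3/12) = 0.0029297; P(data | urn C) = (5/7)(5/7)(5/7)(2/7)(5/7) = 0.074374; P(data | urn D) = (8/10)(8/10)(8/10)(2/10)(8/10) = 0.08192.
Multiplying each by its prior: 1/4 · 0.065844 = 0.016461, 1/4 · 0.0029297 = 0.00073242, 1/4 · 0.074374 = 0.018593, 1/4 · 0.08192 = 0.02048; summing to 0.056267.
The posterior is then P(urn A | data) = 0.29255, P(urn B | data) = 0.013017, P(urn C | data) = 0.33045, P(urn D | data) = 0.36398.
So P(green next | data) = Σ P(green next | H) P(H | data) = (1/3)(0.29255) + (3/4)(0.013017) + (2/7)(0.33045) + (1/5)(0.36398) = 0.27449.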